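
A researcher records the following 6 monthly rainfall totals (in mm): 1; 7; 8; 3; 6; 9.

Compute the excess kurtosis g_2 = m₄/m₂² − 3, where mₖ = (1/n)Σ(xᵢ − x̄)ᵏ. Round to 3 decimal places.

-1.176

x̄ = 5.6667
Σ(xᵢ − x̄)² = 47.3333 ⇒ m₂ = 7.88889
Σ(xᵢ − x̄)⁴ = 681.1111 ⇒ m₄ = 113.51852
m₂² = 62.23457
g_2 = m₄/m₂² − 3 = 1.82404 − 3 ≈ -1.176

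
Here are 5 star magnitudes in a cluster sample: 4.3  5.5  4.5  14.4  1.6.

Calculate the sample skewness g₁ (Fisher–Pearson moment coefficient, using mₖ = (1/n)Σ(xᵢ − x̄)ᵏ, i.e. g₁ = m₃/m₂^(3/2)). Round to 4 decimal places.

x̄ = (4.3 + 5.5 + 4.5 + 14.4 + 1.6) / 5 = 6.0600
deviations (xᵢ − x̄): -1.7600, -0.5600, -1.5600, 8.3400, -4.4600
Σ(xᵢ − x̄)² = 95.2920 ⇒ m₂ = 95.2920/5 = 19.05840
Σ(xᵢ − x̄)³ = 481.9534 ⇒ m₃ = 481.9534/5 = 96.39067
m₂^(3/2) = 19.05840^(1.5) = 83.20121
g₁ = m₃ / m₂^(3/2) = 96.39067 / 83.20121 ≈ 1.1585

1.1585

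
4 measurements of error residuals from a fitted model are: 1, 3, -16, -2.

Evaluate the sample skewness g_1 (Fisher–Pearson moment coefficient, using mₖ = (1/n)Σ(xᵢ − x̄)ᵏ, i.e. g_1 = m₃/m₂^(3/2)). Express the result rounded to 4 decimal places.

x̄ = (1 + 3 - 16 - 2) / 4 = -3.5000
deviations (xᵢ − x̄): 4.5000, 6.5000, -12.5000, 1.5000
Σ(xᵢ − x̄)² = 221.0000 ⇒ m₂ = 221.0000/4 = 55.25000
Σ(xᵢ − x̄)³ = -1584.0000 ⇒ m₃ = -1584.0000/4 = -396.00000
m₂^(3/2) = 55.25000^(1.5) = 410.67515
g_1 = m₃ / m₂^(3/2) = -396.00000 / 410.67515 ≈ -0.9643

-0.9643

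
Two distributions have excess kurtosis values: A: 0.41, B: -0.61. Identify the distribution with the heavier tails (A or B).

A

Higher excess kurtosis ⇒ heavier tails relative to the normal distribution.
0.41 vs -0.61: the larger is 0.41, so A has heavier tails. (A is leptokurtic — heavier-than-normal tails; the other is platykurtic.)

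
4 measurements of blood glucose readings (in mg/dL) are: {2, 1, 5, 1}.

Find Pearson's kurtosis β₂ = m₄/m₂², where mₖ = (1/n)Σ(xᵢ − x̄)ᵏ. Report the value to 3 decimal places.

2.149

x̄ = 2.2500
Σ(xᵢ − x̄)² = 10.7500 ⇒ m₂ = 2.68750
Σ(xᵢ − x̄)⁴ = 62.0781 ⇒ m₄ = 15.51953
m₂² = 7.22266
β₂ = m₄/m₂² = 15.51953 / 7.22266 ≈ 2.149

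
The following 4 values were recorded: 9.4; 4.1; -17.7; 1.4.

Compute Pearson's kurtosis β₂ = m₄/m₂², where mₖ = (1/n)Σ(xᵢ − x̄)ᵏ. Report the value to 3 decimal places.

2.158

x̄ = -0.7000
Σ(xᵢ − x̄)² = 418.4600 ⇒ m₂ = 104.61500
Σ(xᵢ − x̄)⁴ = 94477.3298 ⇒ m₄ = 23619.33245
m₂² = 10944.29822
β₂ = m₄/m₂² = 23619.33245 / 10944.29822 ≈ 2.158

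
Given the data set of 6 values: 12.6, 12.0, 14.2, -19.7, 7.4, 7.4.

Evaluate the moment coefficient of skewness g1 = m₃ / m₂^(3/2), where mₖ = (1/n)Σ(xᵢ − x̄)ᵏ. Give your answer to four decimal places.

-1.5991

x̄ = (12.6 + 12.0 + 14.2 - 19.7 + 7.4 + 7.4) / 6 = 5.6500
deviations (xᵢ − x̄): 6.9500, 6.3500, 8.5500, -25.3500, 1.7500, 1.7500
Σ(xᵢ − x̄)² = 810.4750 ⇒ m₂ = 810.4750/6 = 135.07917
Σ(xᵢ − x̄)³ = -15062.9850 ⇒ m₃ = -15062.9850/6 = -2510.49750
m₂^(3/2) = 135.07917^(1.5) = 1569.93821
g1 = m₃ / m₂^(3/2) = -2510.49750 / 1569.93821 ≈ -1.5991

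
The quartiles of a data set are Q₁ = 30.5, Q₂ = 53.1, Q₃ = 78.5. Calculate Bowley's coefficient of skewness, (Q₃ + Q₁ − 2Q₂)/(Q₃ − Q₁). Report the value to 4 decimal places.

numerator: Q₃ + Q₁ − 2Q₂ = 78.5 + 30.5 − 2×53.1 = 2.8000
denominator: Q₃ − Q₁ = 78.5 − 30.5 = 48.0000
Bowley skewness = 2.8000 / 48.0000 ≈ 0.0583

0.0583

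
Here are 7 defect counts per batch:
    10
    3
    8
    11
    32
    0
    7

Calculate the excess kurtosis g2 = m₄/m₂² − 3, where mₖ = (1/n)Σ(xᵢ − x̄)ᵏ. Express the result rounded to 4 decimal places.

1.0408

x̄ = 10.1429
Σ(xᵢ − x̄)² = 646.8571 ⇒ m₂ = 92.40816
Σ(xᵢ − x̄)⁴ = 241536.5015 ⇒ m₄ = 34505.21449
m₂² = 8539.26864
g2 = m₄/m₂² − 3 = 4.04077 − 3 ≈ 1.0408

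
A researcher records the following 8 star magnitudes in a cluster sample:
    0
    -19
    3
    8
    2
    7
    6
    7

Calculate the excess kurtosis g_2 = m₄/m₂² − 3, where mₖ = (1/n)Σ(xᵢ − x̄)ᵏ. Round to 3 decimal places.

2.038

x̄ = 1.7500
Σ(xᵢ − x̄)² = 547.5000 ⇒ m₂ = 68.43750
Σ(xᵢ − x̄)⁴ = 188767.4063 ⇒ m₄ = 23595.92578
m₂² = 4683.69141
g_2 = m₄/m₂² − 3 = 5.03789 − 3 ≈ 2.038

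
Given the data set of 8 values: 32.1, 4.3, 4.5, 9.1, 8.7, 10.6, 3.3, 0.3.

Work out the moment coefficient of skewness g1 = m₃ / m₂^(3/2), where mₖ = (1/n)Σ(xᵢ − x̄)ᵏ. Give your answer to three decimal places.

x̄ = (32.1 + 4.3 + 4.5 + 9.1 + 8.7 + 10.6 + 3.3 + 0.3) / 8 = 9.1125
deviations (xᵢ − x̄): 22.9875, -4.8125, -4.6125, -0.0125, -0.4125, 1.4875, -5.8125, -8.8125
Σ(xᵢ − x̄)² = 686.6888 ⇒ m₂ = 686.6888/8 = 85.83609
Σ(xᵢ − x̄)³ = 11060.0482 ⇒ m₃ = 11060.0482/8 = 1382.50602
m₂^(3/2) = 85.83609^(1.5) = 795.25227
g1 = m₃ / m₂^(3/2) = 1382.50602 / 795.25227 ≈ 1.738

1.738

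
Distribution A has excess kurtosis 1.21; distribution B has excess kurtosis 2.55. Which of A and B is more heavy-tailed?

Higher excess kurtosis ⇒ heavier tails relative to the normal distribution.
1.21 vs 2.55: the larger is 2.55, so B has heavier tails.

B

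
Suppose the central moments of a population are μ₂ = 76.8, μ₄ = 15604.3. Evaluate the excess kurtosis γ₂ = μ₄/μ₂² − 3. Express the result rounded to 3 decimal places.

μ₂² = 76.8² = 5898.24000
μ₄/μ₂² = 15604.3 / 5898.24000 = 2.64559
γ₂ = 2.64559 − 3 ≈ -0.354

-0.354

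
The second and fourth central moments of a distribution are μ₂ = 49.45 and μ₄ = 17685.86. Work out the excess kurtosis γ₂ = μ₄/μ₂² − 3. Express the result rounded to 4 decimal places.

4.2326

μ₂² = 49.45² = 2445.30250
μ₄/μ₂² = 17685.86 / 2445.30250 = 7.23259
γ₂ = 7.23259 − 3 ≈ 4.2326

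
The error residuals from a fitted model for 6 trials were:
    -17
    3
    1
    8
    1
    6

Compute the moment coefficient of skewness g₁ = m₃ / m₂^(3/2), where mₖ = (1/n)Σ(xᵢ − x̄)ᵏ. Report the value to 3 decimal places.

-1.398

x̄ = (-17 + 3 + 1 + 8 + 1 + 6) / 6 = 0.3333
deviations (xᵢ − x̄): -17.3333, 2.6667, 0.6667, 7.6667, 0.6667, 5.6667
Σ(xᵢ − x̄)² = 399.3333 ⇒ m₂ = 399.3333/6 = 66.55556
Σ(xᵢ − x̄)³ = -4555.5556 ⇒ m₃ = -4555.5556/6 = -759.25926
m₂^(3/2) = 66.55556^(1.5) = 542.97079
g₁ = m₃ / m₂^(3/2) = -759.25926 / 542.97079 ≈ -1.398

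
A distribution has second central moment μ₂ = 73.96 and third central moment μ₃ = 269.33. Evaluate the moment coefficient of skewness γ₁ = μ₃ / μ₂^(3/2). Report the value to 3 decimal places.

σ = √μ₂ = √73.96 = 8.60000
σ³ = μ₂^(3/2) = 636.05600
γ₁ = μ₃/σ³ = 269.33 / 636.05600 ≈ 0.423

0.423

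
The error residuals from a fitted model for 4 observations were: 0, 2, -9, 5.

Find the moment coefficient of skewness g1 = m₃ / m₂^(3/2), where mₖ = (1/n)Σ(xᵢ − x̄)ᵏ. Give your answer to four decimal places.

-0.7592

x̄ = (0 + 2 - 9 + 5) / 4 = -0.5000
deviations (xᵢ − x̄): 0.5000, 2.5000, -8.5000, 5.5000
Σ(xᵢ − x̄)² = 109.0000 ⇒ m₂ = 109.0000/4 = 27.25000
Σ(xᵢ − x̄)³ = -432.0000 ⇒ m₃ = -432.0000/4 = -108.00000
m₂^(3/2) = 27.25000^(1.5) = 142.24918
g1 = m₃ / m₂^(3/2) = -108.00000 / 142.24918 ≈ -0.7592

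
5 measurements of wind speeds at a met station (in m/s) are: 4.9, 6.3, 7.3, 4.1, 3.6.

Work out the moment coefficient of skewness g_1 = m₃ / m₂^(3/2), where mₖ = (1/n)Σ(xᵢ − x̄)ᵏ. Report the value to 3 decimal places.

x̄ = (4.9 + 6.3 + 7.3 + 4.1 + 3.6) / 5 = 5.2400
deviations (xᵢ − x̄): -0.3400, 1.0600, 2.0600, -1.1400, -1.6400
Σ(xᵢ − x̄)² = 9.4720 ⇒ m₂ = 9.4720/5 = 1.89440
Σ(xᵢ − x̄)³ = 4.0010 ⇒ m₃ = 4.0010/5 = 0.80021
m₂^(3/2) = 1.89440^(1.5) = 2.60740
g_1 = m₃ / m₂^(3/2) = 0.80021 / 2.60740 ≈ 0.307

0.307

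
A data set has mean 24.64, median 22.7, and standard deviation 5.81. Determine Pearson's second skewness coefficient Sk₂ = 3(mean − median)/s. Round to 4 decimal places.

1.0017

Sk₂ = 3(24.64 − 22.7) / 5.81 = 3 × 1.9400 / 5.81
    = 5.8200 / 5.81 ≈ 1.0017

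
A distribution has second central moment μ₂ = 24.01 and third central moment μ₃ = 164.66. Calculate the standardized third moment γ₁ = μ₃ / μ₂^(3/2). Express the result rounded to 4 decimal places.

1.3996

σ = √μ₂ = √24.01 = 4.90000
σ³ = μ₂^(3/2) = 117.64900
γ₁ = μ₃/σ³ = 164.66 / 117.64900 ≈ 1.3996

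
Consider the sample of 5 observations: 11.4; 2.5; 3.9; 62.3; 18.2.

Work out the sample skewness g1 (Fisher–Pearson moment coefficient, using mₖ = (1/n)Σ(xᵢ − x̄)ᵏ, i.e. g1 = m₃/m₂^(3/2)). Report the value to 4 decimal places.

1.2681

x̄ = (11.4 + 2.5 + 3.9 + 62.3 + 18.2) / 5 = 19.6600
deviations (xᵢ − x̄): -8.2600, -17.1600, -15.7600, 42.6400, -1.4600
Σ(xᵢ − x̄)² = 2431.3720 ⇒ m₂ = 2431.3720/5 = 486.27440
Σ(xᵢ − x̄)³ = 67992.6190 ⇒ m₃ = 67992.6190/5 = 13598.52379
m₂^(3/2) = 486.27440^(1.5) = 10723.14331
g1 = m₃ / m₂^(3/2) = 13598.52379 / 10723.14331 ≈ 1.2681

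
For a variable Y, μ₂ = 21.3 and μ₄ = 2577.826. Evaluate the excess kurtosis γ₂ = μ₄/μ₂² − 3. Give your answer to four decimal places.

2.6819

μ₂² = 21.3² = 453.69000
μ₄/μ₂² = 2577.826 / 453.69000 = 5.68191
γ₂ = 5.68191 − 3 ≈ 2.6819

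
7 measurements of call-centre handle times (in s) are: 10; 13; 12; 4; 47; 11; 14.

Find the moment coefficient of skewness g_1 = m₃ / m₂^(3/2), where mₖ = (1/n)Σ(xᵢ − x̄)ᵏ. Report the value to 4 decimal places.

x̄ = (10 + 13 + 12 + 4 + 47 + 11 + 14) / 7 = 15.8571
deviations (xᵢ − x̄): -5.8571, -2.8571, -3.8571, -11.8571, 31.1429, -4.8571, -1.8571
Σ(xᵢ − x̄)² = 1194.8571 ⇒ m₂ = 1194.8571/7 = 170.69388
Σ(xᵢ − x̄)³ = 28135.1020 ⇒ m₃ = 28135.1020/7 = 4019.30029
m₂^(3/2) = 170.69388^(1.5) = 2230.11324
g_1 = m₃ / m₂^(3/2) = 4019.30029 / 2230.11324 ≈ 1.8023

1.8023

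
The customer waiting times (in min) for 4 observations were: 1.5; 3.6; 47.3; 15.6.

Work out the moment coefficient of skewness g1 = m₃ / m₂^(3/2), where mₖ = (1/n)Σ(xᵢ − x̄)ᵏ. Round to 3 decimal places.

0.884

x̄ = (1.5 + 3.6 + 47.3 + 15.6) / 4 = 17.0000
deviations (xᵢ − x̄): -15.5000, -13.4000, 30.3000, -1.4000
Σ(xᵢ − x̄)² = 1339.8600 ⇒ m₂ = 1339.8600/4 = 334.96500
Σ(xᵢ − x̄)³ = 21685.4040 ⇒ m₃ = 21685.4040/4 = 5421.35100
m₂^(3/2) = 334.96500^(1.5) = 6130.54587
g1 = m₃ / m₂^(3/2) = 5421.35100 / 6130.54587 ≈ 0.884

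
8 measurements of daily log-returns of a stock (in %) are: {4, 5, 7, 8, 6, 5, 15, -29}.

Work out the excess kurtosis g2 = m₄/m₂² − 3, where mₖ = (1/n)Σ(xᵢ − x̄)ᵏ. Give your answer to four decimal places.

2.4573

x̄ = 2.6250
Σ(xᵢ − x̄)² = 1225.8750 ⇒ m₂ = 153.23438
Σ(xᵢ − x̄)⁴ = 1025131.3066 ⇒ m₄ = 128141.41333
m₂² = 23480.77368
g2 = m₄/m₂² − 3 = 5.45729 − 3 ≈ 2.4573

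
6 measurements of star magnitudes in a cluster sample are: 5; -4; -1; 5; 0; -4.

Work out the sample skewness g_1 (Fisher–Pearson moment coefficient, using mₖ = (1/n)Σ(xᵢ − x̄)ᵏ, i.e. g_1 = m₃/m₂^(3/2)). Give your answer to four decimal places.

0.2585

x̄ = (5 - 4 - 1 + 5 + 0 - 4) / 6 = 0.1667
deviations (xᵢ − x̄): 4.8333, -4.1667, -1.1667, 4.8333, -0.1667, -4.1667
Σ(xᵢ − x̄)² = 82.8333 ⇒ m₂ = 82.8333/6 = 13.80556
Σ(xᵢ − x̄)³ = 79.5556 ⇒ m₃ = 79.5556/6 = 13.25926
m₂^(3/2) = 13.80556^(1.5) = 51.29568
g_1 = m₃ / m₂^(3/2) = 13.25926 / 51.29568 ≈ 0.2585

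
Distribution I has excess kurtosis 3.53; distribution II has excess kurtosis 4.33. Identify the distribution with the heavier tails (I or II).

Higher excess kurtosis ⇒ heavier tails relative to the normal distribution.
3.53 vs 4.33: the larger is 4.33, so II has heavier tails.

II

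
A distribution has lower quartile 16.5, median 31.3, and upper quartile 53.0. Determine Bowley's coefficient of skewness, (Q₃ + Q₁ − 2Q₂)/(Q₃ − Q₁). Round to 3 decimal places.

numerator: Q₃ + Q₁ − 2Q₂ = 53.0 + 16.5 − 2×31.3 = 6.9000
denominator: Q₃ − Q₁ = 53.0 − 16.5 = 36.5000
Bowley skewness = 6.9000 / 36.5000 ≈ 0.189

0.189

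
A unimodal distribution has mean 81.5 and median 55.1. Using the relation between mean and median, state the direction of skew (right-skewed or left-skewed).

right-skewed

mean − median = 81.5 − 55.1 = 26.4
mean > median ⇒ the longer tail is on the right ⇒ right-skewed (positively skewed).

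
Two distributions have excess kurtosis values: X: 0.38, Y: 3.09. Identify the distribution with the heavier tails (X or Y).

Y

Higher excess kurtosis ⇒ heavier tails relative to the normal distribution.
0.38 vs 3.09: the larger is 3.09, so Y has heavier tails.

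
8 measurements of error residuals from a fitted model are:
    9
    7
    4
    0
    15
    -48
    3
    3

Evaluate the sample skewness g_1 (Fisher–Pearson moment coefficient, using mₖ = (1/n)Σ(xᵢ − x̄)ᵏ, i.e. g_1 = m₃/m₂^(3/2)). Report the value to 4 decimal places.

x̄ = (9 + 7 + 4 + 0 + 15 - 48 + 3 + 3) / 8 = -0.8750
deviations (xᵢ − x̄): 9.8750, 7.8750, 4.8750, 0.8750, 15.8750, -47.1250, 3.8750, 3.8750
Σ(xᵢ − x̄)² = 2686.8750 ⇒ m₂ = 2686.8750/8 = 335.85938
Σ(xᵢ − x̄)³ = -98968.5938 ⇒ m₃ = -98968.5938/8 = -12371.07422
m₂^(3/2) = 335.85938^(1.5) = 6155.11559
g_1 = m₃ / m₂^(3/2) = -12371.07422 / 6155.11559 ≈ -2.0099

-2.0099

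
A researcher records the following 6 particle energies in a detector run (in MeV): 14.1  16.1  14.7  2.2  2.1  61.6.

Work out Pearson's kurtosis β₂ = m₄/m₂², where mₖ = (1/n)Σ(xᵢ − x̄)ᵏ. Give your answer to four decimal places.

x̄ = 18.4667
Σ(xᵢ − x̄)² = 2431.8133 ⇒ m₂ = 405.30222
Σ(xᵢ − x̄)⁴ = 3603767.2720 ⇒ m₄ = 600627.87867
m₂² = 164269.89134
β₂ = m₄/m₂² = 600627.87867 / 164269.89134 ≈ 3.6563

3.6563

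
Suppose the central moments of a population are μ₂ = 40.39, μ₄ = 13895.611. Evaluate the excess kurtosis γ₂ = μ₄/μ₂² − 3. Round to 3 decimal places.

μ₂² = 40.39² = 1631.35210
μ₄/μ₂² = 13895.611 / 1631.35210 = 8.51785
γ₂ = 8.51785 − 3 ≈ 5.518

5.518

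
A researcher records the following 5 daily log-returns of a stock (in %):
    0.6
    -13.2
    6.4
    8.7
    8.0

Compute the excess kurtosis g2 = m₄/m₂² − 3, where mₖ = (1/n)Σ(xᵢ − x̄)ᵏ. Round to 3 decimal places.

-0.376

x̄ = 2.1000
Σ(xᵢ − x̄)² = 333.2000 ⇒ m₂ = 66.64000
Σ(xᵢ − x̄)⁴ = 58254.2804 ⇒ m₄ = 11650.85608
m₂² = 4440.88960
g2 = m₄/m₂² − 3 = 2.62354 − 3 ≈ -0.376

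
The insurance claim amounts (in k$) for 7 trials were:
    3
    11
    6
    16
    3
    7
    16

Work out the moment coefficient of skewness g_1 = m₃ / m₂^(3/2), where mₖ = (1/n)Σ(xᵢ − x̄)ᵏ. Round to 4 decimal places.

0.3181

x̄ = (3 + 11 + 6 + 16 + 3 + 7 + 16) / 7 = 8.8571
deviations (xᵢ − x̄): -5.8571, 2.1429, -2.8571, 7.1429, -5.8571, -1.8571, 7.1429
Σ(xᵢ − x̄)² = 186.8571 ⇒ m₂ = 186.8571/7 = 26.69388
Σ(xᵢ − x̄)³ = 307.1020 ⇒ m₃ = 307.1020/7 = 43.87172
m₂^(3/2) = 26.69388^(1.5) = 137.91690
g_1 = m₃ / m₂^(3/2) = 43.87172 / 137.91690 ≈ 0.3181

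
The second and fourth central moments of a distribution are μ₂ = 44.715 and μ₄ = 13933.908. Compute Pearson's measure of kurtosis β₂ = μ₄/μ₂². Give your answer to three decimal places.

μ₂² = 44.715² = 1999.43123
μ₄/μ₂² = 13933.908 / 1999.43123 = 6.96894
β₂ ≈ 6.969

6.969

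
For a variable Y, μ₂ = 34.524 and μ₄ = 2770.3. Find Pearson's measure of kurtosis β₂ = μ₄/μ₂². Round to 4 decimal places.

μ₂² = 34.524² = 1191.90658
μ₄/μ₂² = 2770.3 / 1191.90658 = 2.32426
β₂ ≈ 2.3243

2.3243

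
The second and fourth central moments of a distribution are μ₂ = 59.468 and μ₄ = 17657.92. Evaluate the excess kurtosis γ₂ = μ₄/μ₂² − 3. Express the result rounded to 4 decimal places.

1.9931

μ₂² = 59.468² = 3536.44302
μ₄/μ₂² = 17657.92 / 3536.44302 = 4.99313
γ₂ = 4.99313 − 3 ≈ 1.9931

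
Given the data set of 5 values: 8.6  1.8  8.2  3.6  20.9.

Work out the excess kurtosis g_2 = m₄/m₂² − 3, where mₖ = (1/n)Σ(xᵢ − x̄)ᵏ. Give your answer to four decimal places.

x̄ = 8.6200
Σ(xᵢ − x̄)² = 222.6880 ⇒ m₂ = 44.53760
Σ(xᵢ − x̄)⁴ = 25538.6521 ⇒ m₄ = 5107.73041
m₂² = 1983.59781
g_2 = m₄/m₂² − 3 = 2.57498 − 3 ≈ -0.4250

-0.4250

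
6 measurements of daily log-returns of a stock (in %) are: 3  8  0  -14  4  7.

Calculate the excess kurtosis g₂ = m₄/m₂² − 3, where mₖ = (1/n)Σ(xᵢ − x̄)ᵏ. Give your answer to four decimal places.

0.3485

x̄ = 1.3333
Σ(xᵢ − x̄)² = 323.3333 ⇒ m₂ = 53.88889
Σ(xᵢ − x̄)⁴ = 58345.1111 ⇒ m₄ = 9724.18519
m₂² = 2904.01235
g₂ = m₄/m₂² − 3 = 3.34853 − 3 ≈ 0.3485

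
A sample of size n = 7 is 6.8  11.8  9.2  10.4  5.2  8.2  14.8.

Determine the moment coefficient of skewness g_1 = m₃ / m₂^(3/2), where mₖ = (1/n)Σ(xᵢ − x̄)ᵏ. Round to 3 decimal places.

x̄ = (6.8 + 11.8 + 9.2 + 10.4 + 5.2 + 8.2 + 14.8) / 7 = 9.4857
deviations (xᵢ − x̄): -2.6857, 2.3143, -0.2857, 0.9143, -4.2857, -1.2857, 5.3143
Σ(xᵢ − x̄)² = 61.7486 ⇒ m₂ = 61.7486/7 = 8.82122
Σ(xᵢ − x̄)³ = 63.0054 ⇒ m₃ = 63.0054/7 = 9.00077
m₂^(3/2) = 8.82122^(1.5) = 26.19952
g_1 = m₃ / m₂^(3/2) = 9.00077 / 26.19952 ≈ 0.344

0.344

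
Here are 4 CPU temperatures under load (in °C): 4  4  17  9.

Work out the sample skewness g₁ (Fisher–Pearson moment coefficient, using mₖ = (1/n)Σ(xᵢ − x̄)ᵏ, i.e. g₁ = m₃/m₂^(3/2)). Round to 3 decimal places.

0.719

x̄ = (4 + 4 + 17 + 9) / 4 = 8.5000
deviations (xᵢ − x̄): -4.5000, -4.5000, 8.5000, 0.5000
Σ(xᵢ − x̄)² = 113.0000 ⇒ m₂ = 113.0000/4 = 28.25000
Σ(xᵢ − x̄)³ = 432.0000 ⇒ m₃ = 432.0000/4 = 108.00000
m₂^(3/2) = 28.25000^(1.5) = 150.15081
g₁ = m₃ / m₂^(3/2) = 108.00000 / 150.15081 ≈ 0.719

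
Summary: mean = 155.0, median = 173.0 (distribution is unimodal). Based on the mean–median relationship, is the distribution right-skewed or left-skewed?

mean − median = 155.0 − 173.0 = -18.0
mean < median ⇒ the longer tail is on the left ⇒ left-skewed (negatively skewed).

left-skewed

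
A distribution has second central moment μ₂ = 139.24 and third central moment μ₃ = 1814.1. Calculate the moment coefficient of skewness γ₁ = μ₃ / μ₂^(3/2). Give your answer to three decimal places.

σ = √μ₂ = √139.24 = 11.80000
σ³ = μ₂^(3/2) = 1643.03200
γ₁ = μ₃/σ³ = 1814.1 / 1643.03200 ≈ 1.104

1.104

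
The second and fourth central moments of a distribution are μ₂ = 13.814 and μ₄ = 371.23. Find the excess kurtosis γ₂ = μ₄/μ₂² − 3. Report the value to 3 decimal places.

μ₂² = 13.814² = 190.82660
μ₄/μ₂² = 371.23 / 190.82660 = 1.94538
γ₂ = 1.94538 − 3 ≈ -1.055

-1.055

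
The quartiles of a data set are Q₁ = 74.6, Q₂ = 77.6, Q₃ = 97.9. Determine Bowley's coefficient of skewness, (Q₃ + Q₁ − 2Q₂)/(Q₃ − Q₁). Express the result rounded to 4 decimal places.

numerator: Q₃ + Q₁ − 2Q₂ = 97.9 + 74.6 − 2×77.6 = 17.3000
denominator: Q₃ − Q₁ = 97.9 − 74.6 = 23.3000
Bowley skewness = 17.3000 / 23.3000 ≈ 0.7425

0.7425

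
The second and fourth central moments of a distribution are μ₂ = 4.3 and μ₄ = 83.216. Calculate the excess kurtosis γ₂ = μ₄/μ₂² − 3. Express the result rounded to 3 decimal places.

1.501

μ₂² = 4.3² = 18.49000
μ₄/μ₂² = 83.216 / 18.49000 = 4.50059
γ₂ = 4.50059 − 3 ≈ 1.501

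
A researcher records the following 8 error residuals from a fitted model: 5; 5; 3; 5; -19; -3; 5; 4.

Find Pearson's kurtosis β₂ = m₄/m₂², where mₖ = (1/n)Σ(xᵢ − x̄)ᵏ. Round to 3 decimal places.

x̄ = 0.6250
Σ(xᵢ − x̄)² = 491.8750 ⇒ m₂ = 61.48438
Σ(xᵢ − x̄)⁴ = 150132.9941 ⇒ m₄ = 18766.62427
m₂² = 3780.32837
β₂ = m₄/m₂² = 18766.62427 / 3780.32837 ≈ 4.964

4.964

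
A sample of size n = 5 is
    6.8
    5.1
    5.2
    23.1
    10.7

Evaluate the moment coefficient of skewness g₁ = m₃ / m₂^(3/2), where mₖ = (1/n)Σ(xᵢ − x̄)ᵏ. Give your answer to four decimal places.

1.2007

x̄ = (6.8 + 5.1 + 5.2 + 23.1 + 10.7) / 5 = 10.1800
deviations (xᵢ − x̄): -3.3800, -5.0800, -4.9800, 12.9200, 0.5200
Σ(xᵢ − x̄)² = 229.2280 ⇒ m₂ = 229.2280/5 = 45.84560
Σ(xᵢ − x̄)³ = 1863.6127 ⇒ m₃ = 1863.6127/5 = 372.72254
m₂^(3/2) = 45.84560^(1.5) = 310.41771
g₁ = m₃ / m₂^(3/2) = 372.72254 / 310.41771 ≈ 1.2007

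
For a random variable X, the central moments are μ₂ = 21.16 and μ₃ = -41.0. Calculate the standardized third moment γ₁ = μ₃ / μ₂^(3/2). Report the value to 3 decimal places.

σ = √μ₂ = √21.16 = 4.60000
σ³ = μ₂^(3/2) = 97.33600
γ₁ = μ₃/σ³ = -41.0 / 97.33600 ≈ -0.421

-0.421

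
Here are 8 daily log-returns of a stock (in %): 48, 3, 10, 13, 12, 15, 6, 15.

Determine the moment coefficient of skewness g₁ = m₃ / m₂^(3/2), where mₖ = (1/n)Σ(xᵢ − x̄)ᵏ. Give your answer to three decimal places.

x̄ = (48 + 3 + 10 + 13 + 12 + 15 + 6 + 15) / 8 = 15.2500
deviations (xᵢ − x̄): 32.7500, -12.2500, -5.2500, -2.2500, -3.2500, -0.2500, -9.2500, -0.2500
Σ(xᵢ − x̄)² = 1351.5000 ⇒ m₂ = 1351.5000/8 = 168.93750
Σ(xᵢ − x̄)³ = 32306.2500 ⇒ m₃ = 32306.2500/8 = 4038.28125
m₂^(3/2) = 168.93750^(1.5) = 2195.78136
g₁ = m₃ / m₂^(3/2) = 4038.28125 / 2195.78136 ≈ 1.839

1.839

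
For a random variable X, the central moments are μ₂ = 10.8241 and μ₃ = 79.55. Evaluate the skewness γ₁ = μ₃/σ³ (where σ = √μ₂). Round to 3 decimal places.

σ = √μ₂ = √10.8241 = 3.29000
σ³ = μ₂^(3/2) = 35.61129
γ₁ = μ₃/σ³ = 79.55 / 35.61129 ≈ 2.234

2.234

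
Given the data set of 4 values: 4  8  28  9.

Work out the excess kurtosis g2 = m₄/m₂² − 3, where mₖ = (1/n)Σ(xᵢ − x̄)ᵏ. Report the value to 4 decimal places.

-0.7584

x̄ = 12.2500
Σ(xᵢ − x̄)² = 344.7500 ⇒ m₂ = 86.18750
Σ(xᵢ − x̄)⁴ = 66605.3281 ⇒ m₄ = 16651.33203
m₂² = 7428.28516
g2 = m₄/m₂² − 3 = 2.24161 − 3 ≈ -0.7584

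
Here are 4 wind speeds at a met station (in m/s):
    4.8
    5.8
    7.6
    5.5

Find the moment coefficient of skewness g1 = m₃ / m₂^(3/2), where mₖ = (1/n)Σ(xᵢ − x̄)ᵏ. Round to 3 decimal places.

x̄ = (4.8 + 5.8 + 7.6 + 5.5) / 4 = 5.9250
deviations (xᵢ − x̄): -1.1250, -0.1250, 1.6750, -0.4250
Σ(xᵢ − x̄)² = 4.2675 ⇒ m₂ = 4.2675/4 = 1.06687
Σ(xᵢ − x̄)³ = 3.1969 ⇒ m₃ = 3.1969/4 = 0.79922
m₂^(3/2) = 1.06687^(1.5) = 1.10197
g1 = m₃ / m₂^(3/2) = 0.79922 / 1.10197 ≈ 0.725

0.725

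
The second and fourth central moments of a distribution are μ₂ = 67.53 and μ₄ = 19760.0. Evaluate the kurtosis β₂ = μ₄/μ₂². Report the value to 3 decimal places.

4.333

μ₂² = 67.53² = 4560.30090
μ₄/μ₂² = 19760.0 / 4560.30090 = 4.33305
β₂ ≈ 4.333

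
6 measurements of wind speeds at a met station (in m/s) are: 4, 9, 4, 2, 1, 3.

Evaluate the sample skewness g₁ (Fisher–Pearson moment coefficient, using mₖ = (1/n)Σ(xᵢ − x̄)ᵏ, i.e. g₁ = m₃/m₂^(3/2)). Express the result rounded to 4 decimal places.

x̄ = (4 + 9 + 4 + 2 + 1 + 3) / 6 = 3.8333
deviations (xᵢ − x̄): 0.1667, 5.1667, 0.1667, -1.8333, -2.8333, -0.8333
Σ(xᵢ − x̄)² = 38.8333 ⇒ m₂ = 38.8333/6 = 6.47222
Σ(xᵢ − x̄)³ = 108.4444 ⇒ m₃ = 108.4444/6 = 18.07407
m₂^(3/2) = 6.47222^(1.5) = 16.46570
g₁ = m₃ / m₂^(3/2) = 18.07407 / 16.46570 ≈ 1.0977

1.0977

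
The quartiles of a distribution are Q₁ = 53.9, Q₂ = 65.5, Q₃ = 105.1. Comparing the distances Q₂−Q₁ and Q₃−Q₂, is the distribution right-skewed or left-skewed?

Q₂ − Q₁ = 11.6;  Q₃ − Q₂ = 39.6
Q₃ − Q₂ > Q₂ − Q₁ ⇒ the upper half is more spread out ⇒ right-skewed.

right-skewed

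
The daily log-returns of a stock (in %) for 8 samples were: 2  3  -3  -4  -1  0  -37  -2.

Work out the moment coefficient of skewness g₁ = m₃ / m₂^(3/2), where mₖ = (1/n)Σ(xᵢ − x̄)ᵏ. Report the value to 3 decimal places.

x̄ = (2 + 3 - 3 - 4 - 1 + 0 - 37 - 2) / 8 = -5.2500
deviations (xᵢ − x̄): 7.2500, 8.2500, 2.2500, 1.2500, 4.2500, 5.2500, -31.7500, 3.2500
Σ(xᵢ − x̄)² = 1191.5000 ⇒ m₂ = 1191.5000/8 = 148.93750
Σ(xᵢ − x̄)³ = -30794.2500 ⇒ m₃ = -30794.2500/8 = -3849.28125
m₂^(3/2) = 148.93750^(1.5) = 1817.63254
g₁ = m₃ / m₂^(3/2) = -3849.28125 / 1817.63254 ≈ -2.118

-2.118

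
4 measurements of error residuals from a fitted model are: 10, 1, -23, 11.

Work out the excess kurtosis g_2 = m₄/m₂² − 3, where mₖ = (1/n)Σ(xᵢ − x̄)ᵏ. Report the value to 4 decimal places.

-0.9069

x̄ = -0.2500
Σ(xᵢ − x̄)² = 750.7500 ⇒ m₂ = 187.68750
Σ(xᵢ − x̄)⁴ = 294929.5781 ⇒ m₄ = 73732.39453
m₂² = 35226.59766
g_2 = m₄/m₂² − 3 = 2.09309 − 3 ≈ -0.9069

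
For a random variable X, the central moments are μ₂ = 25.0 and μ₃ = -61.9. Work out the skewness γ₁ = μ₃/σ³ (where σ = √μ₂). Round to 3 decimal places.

-0.495

σ = √μ₂ = √25.0 = 5.00000
σ³ = μ₂^(3/2) = 125.00000
γ₁ = μ₃/σ³ = -61.9 / 125.00000 ≈ -0.495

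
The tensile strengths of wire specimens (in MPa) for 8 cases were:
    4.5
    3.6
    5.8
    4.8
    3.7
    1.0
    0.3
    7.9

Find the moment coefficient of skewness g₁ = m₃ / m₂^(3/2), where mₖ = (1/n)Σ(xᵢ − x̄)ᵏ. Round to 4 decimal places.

-0.0578

x̄ = (4.5 + 3.6 + 5.8 + 4.8 + 3.7 + 1.0 + 0.3 + 7.9) / 8 = 3.9500
deviations (xᵢ − x̄): 0.5500, -0.3500, 1.8500, 0.8500, -0.2500, -2.9500, -3.6500, 3.9500
Σ(xᵢ − x̄)² = 42.2600 ⇒ m₂ = 42.2600/8 = 5.28250
Σ(xᵢ − x̄)³ = -5.6160 ⇒ m₃ = -5.6160/8 = -0.70200
m₂^(3/2) = 5.28250^(1.5) = 12.14113
g₁ = m₃ / m₂^(3/2) = -0.70200 / 12.14113 ≈ -0.0578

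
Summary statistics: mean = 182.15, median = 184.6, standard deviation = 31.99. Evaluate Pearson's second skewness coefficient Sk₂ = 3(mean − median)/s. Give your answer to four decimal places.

Sk₂ = 3(182.15 − 184.6) / 31.99 = 3 × -2.4500 / 31.99
    = -7.3500 / 31.99 ≈ -0.2298

-0.2298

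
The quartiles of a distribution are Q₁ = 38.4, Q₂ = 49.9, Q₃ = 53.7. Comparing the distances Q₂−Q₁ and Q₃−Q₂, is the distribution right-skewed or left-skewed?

left-skewed

Q₂ − Q₁ = 11.5;  Q₃ − Q₂ = 3.8
Q₂ − Q₁ > Q₃ − Q₂ ⇒ the lower half is more spread out ⇒ left-skewed.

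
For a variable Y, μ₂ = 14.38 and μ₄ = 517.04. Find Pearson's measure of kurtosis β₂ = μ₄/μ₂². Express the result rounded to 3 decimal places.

μ₂² = 14.38² = 206.78440
μ₄/μ₂² = 517.04 / 206.78440 = 2.50038
β₂ ≈ 2.500

2.500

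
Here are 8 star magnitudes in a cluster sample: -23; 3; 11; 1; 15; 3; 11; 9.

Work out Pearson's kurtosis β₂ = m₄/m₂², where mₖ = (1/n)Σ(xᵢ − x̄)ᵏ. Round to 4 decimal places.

4.4198

x̄ = 3.7500
Σ(xᵢ − x̄)² = 983.5000 ⇒ m₂ = 122.93750
Σ(xᵢ − x̄)⁴ = 534390.9063 ⇒ m₄ = 66798.86328
m₂² = 15113.62891
β₂ = m₄/m₂² = 66798.86328 / 15113.62891 ≈ 4.4198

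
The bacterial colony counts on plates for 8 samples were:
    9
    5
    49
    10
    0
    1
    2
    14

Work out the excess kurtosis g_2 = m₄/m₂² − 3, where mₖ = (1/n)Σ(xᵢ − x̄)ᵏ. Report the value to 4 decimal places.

2.1288

x̄ = 11.2500
Σ(xᵢ − x̄)² = 1795.5000 ⇒ m₂ = 224.43750
Σ(xᵢ − x̄)⁴ = 2066791.4063 ⇒ m₄ = 258348.92578
m₂² = 50372.19141
g_2 = m₄/m₂² − 3 = 5.12880 − 3 ≈ 2.1288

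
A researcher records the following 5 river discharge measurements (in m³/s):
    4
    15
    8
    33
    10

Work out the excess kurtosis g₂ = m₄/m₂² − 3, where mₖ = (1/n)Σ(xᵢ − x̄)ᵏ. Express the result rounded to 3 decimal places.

-0.315

x̄ = 14.0000
Σ(xᵢ − x̄)² = 514.0000 ⇒ m₂ = 102.80000
Σ(xᵢ − x̄)⁴ = 141874.0000 ⇒ m₄ = 28374.80000
m₂² = 10567.84000
g₂ = m₄/m₂² − 3 = 2.68501 − 3 ≈ -0.315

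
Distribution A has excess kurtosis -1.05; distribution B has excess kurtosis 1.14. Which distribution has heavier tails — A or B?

Higher excess kurtosis ⇒ heavier tails relative to the normal distribution.
-1.05 vs 1.14: the larger is 1.14, so B has heavier tails. (B is leptokurtic — heavier-than-normal tails; the other is platykurtic.)

B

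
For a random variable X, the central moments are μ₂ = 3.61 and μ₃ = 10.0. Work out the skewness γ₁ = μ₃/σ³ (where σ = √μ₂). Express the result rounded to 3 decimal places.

σ = √μ₂ = √3.61 = 1.90000
σ³ = μ₂^(3/2) = 6.85900
γ₁ = μ₃/σ³ = 10.0 / 6.85900 ≈ 1.458

1.458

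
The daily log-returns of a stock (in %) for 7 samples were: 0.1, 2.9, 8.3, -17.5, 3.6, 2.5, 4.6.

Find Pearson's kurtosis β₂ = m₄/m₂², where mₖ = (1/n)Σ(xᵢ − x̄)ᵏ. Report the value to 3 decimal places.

x̄ = 0.6429
Σ(xᵢ − x̄)² = 421.0371 ⇒ m₂ = 60.14816
Σ(xᵢ − x̄)⁴ = 112145.7590 ⇒ m₄ = 16020.82272
m₂² = 3617.80154
β₂ = m₄/m₂² = 16020.82272 / 3617.80154 ≈ 4.428

4.428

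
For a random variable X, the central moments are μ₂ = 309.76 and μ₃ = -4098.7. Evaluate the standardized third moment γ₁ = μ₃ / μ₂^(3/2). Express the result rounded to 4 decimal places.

σ = √μ₂ = √309.76 = 17.60000
σ³ = μ₂^(3/2) = 5451.77600
γ₁ = μ₃/σ³ = -4098.7 / 5451.77600 ≈ -0.7518

-0.7518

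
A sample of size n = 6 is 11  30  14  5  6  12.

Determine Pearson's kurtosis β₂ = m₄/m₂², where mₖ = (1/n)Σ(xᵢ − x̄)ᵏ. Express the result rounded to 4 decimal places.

x̄ = 13.0000
Σ(xᵢ − x̄)² = 408.0000 ⇒ m₂ = 68.00000
Σ(xᵢ − x̄)⁴ = 90036.0000 ⇒ m₄ = 15006.00000
m₂² = 4624.00000
β₂ = m₄/m₂² = 15006.00000 / 4624.00000 ≈ 3.2452

3.2452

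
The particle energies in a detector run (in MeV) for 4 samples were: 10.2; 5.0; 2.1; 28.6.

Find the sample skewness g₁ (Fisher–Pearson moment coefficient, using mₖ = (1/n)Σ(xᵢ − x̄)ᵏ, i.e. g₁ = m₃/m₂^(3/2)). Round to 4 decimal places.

x̄ = (10.2 + 5.0 + 2.1 + 28.6) / 4 = 11.4750
deviations (xᵢ − x̄): -1.2750, -6.4750, -9.3750, 17.1250
Σ(xᵢ − x̄)² = 424.7075 ⇒ m₂ = 424.7075/4 = 106.17688
Σ(xᵢ − x̄)³ = 3924.6581 ⇒ m₃ = 3924.6581/4 = 981.16453
m₂^(3/2) = 106.17688^(1.5) = 1094.06949
g₁ = m₃ / m₂^(3/2) = 981.16453 / 1094.06949 ≈ 0.8968

0.8968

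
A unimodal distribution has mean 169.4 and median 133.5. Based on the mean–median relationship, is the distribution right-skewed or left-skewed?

mean − median = 169.4 − 133.5 = 35.9
mean > median ⇒ the longer tail is on the right ⇒ right-skewed (positively skewed).

right-skewed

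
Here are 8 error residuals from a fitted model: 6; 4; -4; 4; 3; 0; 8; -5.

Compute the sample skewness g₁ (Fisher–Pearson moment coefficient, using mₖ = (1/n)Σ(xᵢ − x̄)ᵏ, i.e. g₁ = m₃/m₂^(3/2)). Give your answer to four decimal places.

x̄ = (6 + 4 - 4 + 4 + 3 + 0 + 8 - 5) / 8 = 2.0000
deviations (xᵢ − x̄): 4.0000, 2.0000, -6.0000, 2.0000, 1.0000, -2.0000, 6.0000, -7.0000
Σ(xᵢ − x̄)² = 150.0000 ⇒ m₂ = 150.0000/8 = 18.75000
Σ(xᵢ − x̄)³ = -270.0000 ⇒ m₃ = -270.0000/8 = -33.75000
m₂^(3/2) = 18.75000^(1.5) = 81.18988
g₁ = m₃ / m₂^(3/2) = -33.75000 / 81.18988 ≈ -0.4157

-0.4157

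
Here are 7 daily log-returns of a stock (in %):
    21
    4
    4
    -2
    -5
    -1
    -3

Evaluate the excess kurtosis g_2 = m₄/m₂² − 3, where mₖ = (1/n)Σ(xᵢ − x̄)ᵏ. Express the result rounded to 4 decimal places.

0.8792

x̄ = 2.5714
Σ(xᵢ − x̄)² = 465.7143 ⇒ m₂ = 66.53061
Σ(xᵢ − x̄)⁴ = 120194.0875 ⇒ m₄ = 17170.58392
m₂² = 4426.32237
g_2 = m₄/m₂² − 3 = 3.87920 − 3 ≈ 0.8792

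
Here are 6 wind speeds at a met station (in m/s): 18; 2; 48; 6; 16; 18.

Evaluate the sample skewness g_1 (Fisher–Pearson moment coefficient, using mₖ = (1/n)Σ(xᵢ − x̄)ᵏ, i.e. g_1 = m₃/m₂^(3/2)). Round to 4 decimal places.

x̄ = (18 + 2 + 48 + 6 + 16 + 18) / 6 = 18.0000
deviations (xᵢ − x̄): 0.0000, -16.0000, 30.0000, -12.0000, -2.0000, 0.0000
Σ(xᵢ − x̄)² = 1304.0000 ⇒ m₂ = 1304.0000/6 = 217.33333
Σ(xᵢ − x̄)³ = 21168.0000 ⇒ m₃ = 21168.0000/6 = 3528.00000
m₂^(3/2) = 217.33333^(1.5) = 3203.97790
g_1 = m₃ / m₂^(3/2) = 3528.00000 / 3203.97790 ≈ 1.1011

1.1011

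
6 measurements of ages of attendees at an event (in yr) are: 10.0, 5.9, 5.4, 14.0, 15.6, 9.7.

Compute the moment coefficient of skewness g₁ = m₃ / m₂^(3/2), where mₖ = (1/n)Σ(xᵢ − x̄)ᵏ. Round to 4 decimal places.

x̄ = (10.0 + 5.9 + 5.4 + 14.0 + 15.6 + 9.7) / 6 = 10.1000
deviations (xᵢ − x̄): -0.1000, -4.2000, -4.7000, 3.9000, 5.5000, -0.4000
Σ(xᵢ − x̄)² = 85.3600 ⇒ m₂ = 85.3600/6 = 14.22667
Σ(xᵢ − x̄)³ = 47.7180 ⇒ m₃ = 47.7180/6 = 7.95300
m₂^(3/2) = 14.22667^(1.5) = 53.66050
g₁ = m₃ / m₂^(3/2) = 7.95300 / 53.66050 ≈ 0.1482

0.1482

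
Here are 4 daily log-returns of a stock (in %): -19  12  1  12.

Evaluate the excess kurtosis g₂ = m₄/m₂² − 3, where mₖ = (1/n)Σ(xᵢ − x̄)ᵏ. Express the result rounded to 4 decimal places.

x̄ = 1.5000
Σ(xᵢ − x̄)² = 641.0000 ⇒ m₂ = 160.25000
Σ(xᵢ − x̄)⁴ = 200920.2500 ⇒ m₄ = 50230.06250
m₂² = 25680.06250
g₂ = m₄/m₂² − 3 = 1.95599 − 3 ≈ -1.0440

-1.0440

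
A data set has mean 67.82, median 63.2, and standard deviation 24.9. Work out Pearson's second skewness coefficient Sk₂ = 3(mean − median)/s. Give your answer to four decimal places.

Sk₂ = 3(67.82 − 63.2) / 24.9 = 3 × 4.6200 / 24.9
    = 13.8600 / 24.9 ≈ 0.5566

0.5566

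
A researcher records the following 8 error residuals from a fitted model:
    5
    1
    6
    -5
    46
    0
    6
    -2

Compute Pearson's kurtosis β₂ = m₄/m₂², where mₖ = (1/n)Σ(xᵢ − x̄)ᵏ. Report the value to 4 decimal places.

5.4924

x̄ = 7.1250
Σ(xᵢ − x̄)² = 1836.8750 ⇒ m₂ = 229.60938
Σ(xᵢ − x̄)⁴ = 2316478.7129 ⇒ m₄ = 289559.83911
m₂² = 52720.46509
β₂ = m₄/m₂² = 289559.83911 / 52720.46509 ≈ 5.4924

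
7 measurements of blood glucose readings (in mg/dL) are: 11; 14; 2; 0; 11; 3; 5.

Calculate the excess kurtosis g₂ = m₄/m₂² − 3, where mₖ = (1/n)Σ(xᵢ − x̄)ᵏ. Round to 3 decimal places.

x̄ = 6.5714
Σ(xᵢ − x̄)² = 173.7143 ⇒ m₂ = 24.81633
Σ(xᵢ − x̄)⁴ = 6284.8630 ⇒ m₄ = 897.83757
m₂² = 615.85006
g₂ = m₄/m₂² − 3 = 1.45788 − 3 ≈ -1.542

-1.542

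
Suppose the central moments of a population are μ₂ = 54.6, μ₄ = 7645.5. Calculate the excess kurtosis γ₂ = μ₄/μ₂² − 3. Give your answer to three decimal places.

μ₂² = 54.6² = 2981.16000
μ₄/μ₂² = 7645.5 / 2981.16000 = 2.56461
γ₂ = 2.56461 − 3 ≈ -0.435

-0.435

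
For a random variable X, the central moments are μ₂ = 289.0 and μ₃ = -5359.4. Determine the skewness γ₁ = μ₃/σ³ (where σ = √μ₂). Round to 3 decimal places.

-1.091

σ = √μ₂ = √289.0 = 17.00000
σ³ = μ₂^(3/2) = 4913.00000
γ₁ = μ₃/σ³ = -5359.4 / 4913.00000 ≈ -1.091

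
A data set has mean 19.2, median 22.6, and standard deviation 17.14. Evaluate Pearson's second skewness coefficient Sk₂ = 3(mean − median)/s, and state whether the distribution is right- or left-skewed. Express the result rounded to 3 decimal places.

-0.595, left-skewed

Sk₂ = 3(19.2 − 22.6) / 17.14 = 3 × -3.4000 / 17.14
    = -10.2000 / 17.14 ≈ -0.595
Sk₂ < 0 ⇒ mean < median ⇒ left-skewed (negative skew).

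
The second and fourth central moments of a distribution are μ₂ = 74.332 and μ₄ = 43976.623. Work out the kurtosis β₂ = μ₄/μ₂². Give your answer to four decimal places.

7.9592

μ₂² = 74.332² = 5525.24622
μ₄/μ₂² = 43976.623 / 5525.24622 = 7.95922
β₂ ≈ 7.9592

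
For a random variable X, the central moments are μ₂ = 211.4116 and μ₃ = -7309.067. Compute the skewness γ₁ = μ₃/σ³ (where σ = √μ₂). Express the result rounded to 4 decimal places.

-2.3778

σ = √μ₂ = √211.4116 = 14.54000
σ³ = μ₂^(3/2) = 3073.92466
γ₁ = μ₃/σ³ = -7309.067 / 3073.92466 ≈ -2.3778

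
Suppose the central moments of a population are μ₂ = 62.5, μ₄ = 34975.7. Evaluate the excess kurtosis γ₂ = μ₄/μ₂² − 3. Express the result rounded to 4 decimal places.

5.9538

μ₂² = 62.5² = 3906.25000
μ₄/μ₂² = 34975.7 / 3906.25000 = 8.95378
γ₂ = 8.95378 − 3 ≈ 5.9538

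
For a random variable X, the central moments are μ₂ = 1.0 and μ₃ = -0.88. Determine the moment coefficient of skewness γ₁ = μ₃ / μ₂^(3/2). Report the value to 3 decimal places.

σ = √μ₂ = √1.0 = 1.00000
σ³ = μ₂^(3/2) = 1.00000
γ₁ = μ₃/σ³ = -0.88 / 1.00000 ≈ -0.880

-0.880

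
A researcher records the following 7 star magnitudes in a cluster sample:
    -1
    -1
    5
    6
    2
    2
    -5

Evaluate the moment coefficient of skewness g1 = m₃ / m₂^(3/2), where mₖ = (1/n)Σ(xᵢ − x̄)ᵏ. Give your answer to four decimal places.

x̄ = (-1 - 1 + 5 + 6 + 2 + 2 - 5) / 7 = 1.1429
deviations (xᵢ − x̄): -2.1429, -2.1429, 3.8571, 4.8571, 0.8571, 0.8571, -6.1429
Σ(xᵢ − x̄)² = 86.8571 ⇒ m₂ = 86.8571/7 = 12.40816
Σ(xᵢ − x̄)³ = -78.2449 ⇒ m₃ = -78.2449/7 = -11.17784
m₂^(3/2) = 12.40816^(1.5) = 43.70803
g1 = m₃ / m₂^(3/2) = -11.17784 / 43.70803 ≈ -0.2557

-0.2557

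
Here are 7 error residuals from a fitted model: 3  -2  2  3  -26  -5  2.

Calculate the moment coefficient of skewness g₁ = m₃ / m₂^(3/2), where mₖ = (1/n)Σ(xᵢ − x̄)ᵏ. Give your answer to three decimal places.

x̄ = (3 - 2 + 2 + 3 - 26 - 5 + 2) / 7 = -3.2857
deviations (xᵢ − x̄): 6.2857, 1.2857, 5.2857, 6.2857, -22.7143, -1.7143, 5.2857
Σ(xᵢ − x̄)² = 655.4286 ⇒ m₂ = 655.4286/7 = 93.63265
Σ(xᵢ − x̄)³ = -10930.0408 ⇒ m₃ = -10930.0408/7 = -1561.43440
m₂^(3/2) = 93.63265^(1.5) = 906.02669
g₁ = m₃ / m₂^(3/2) = -1561.43440 / 906.02669 ≈ -1.723

-1.723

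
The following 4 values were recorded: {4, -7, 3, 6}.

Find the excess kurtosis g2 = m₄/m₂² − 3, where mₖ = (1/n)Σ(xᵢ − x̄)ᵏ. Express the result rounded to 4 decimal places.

-0.7750

x̄ = 1.5000
Σ(xᵢ − x̄)² = 101.0000 ⇒ m₂ = 25.25000
Σ(xᵢ − x̄)⁴ = 5674.2500 ⇒ m₄ = 1418.56250
m₂² = 637.56250
g2 = m₄/m₂² − 3 = 2.22498 − 3 ≈ -0.7750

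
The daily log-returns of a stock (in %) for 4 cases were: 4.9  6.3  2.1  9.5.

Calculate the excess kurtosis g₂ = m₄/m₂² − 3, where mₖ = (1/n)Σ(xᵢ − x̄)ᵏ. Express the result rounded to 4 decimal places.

-1.1303

x̄ = 5.7000
Σ(xᵢ − x̄)² = 28.4000 ⇒ m₂ = 7.10000
Σ(xᵢ − x̄)⁴ = 377.0144 ⇒ m₄ = 94.25360
m₂² = 50.41000
g₂ = m₄/m₂² − 3 = 1.86974 − 3 ≈ -1.1303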